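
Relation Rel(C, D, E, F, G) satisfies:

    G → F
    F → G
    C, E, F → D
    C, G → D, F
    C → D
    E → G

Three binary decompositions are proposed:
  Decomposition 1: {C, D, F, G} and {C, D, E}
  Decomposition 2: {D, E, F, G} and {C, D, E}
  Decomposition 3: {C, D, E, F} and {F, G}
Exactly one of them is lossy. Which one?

Decomposition 1: common = {C, D}, closure = {C, D} → lossy.
Decomposition 2: common = {D, E}, closure = {D, E, F, G} → lossless.
Decomposition 3: common = {F}, closure = {F, G} → lossless.

Decomposition 1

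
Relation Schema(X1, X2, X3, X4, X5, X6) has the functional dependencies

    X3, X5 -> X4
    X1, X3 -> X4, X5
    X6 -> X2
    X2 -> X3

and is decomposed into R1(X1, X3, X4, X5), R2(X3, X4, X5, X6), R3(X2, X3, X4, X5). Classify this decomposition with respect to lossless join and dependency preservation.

lossy and not dependency-preserving

Lossless test (chase): applying each FD to every pair of rows produces no changes in the tableau, so no row becomes fully distinguished — the join is lossy.
Dependency preservation: the restricted closure of {X6} across the fragments never reaches {X2}, so X6 → X2 cannot be enforced without a join — not preserved.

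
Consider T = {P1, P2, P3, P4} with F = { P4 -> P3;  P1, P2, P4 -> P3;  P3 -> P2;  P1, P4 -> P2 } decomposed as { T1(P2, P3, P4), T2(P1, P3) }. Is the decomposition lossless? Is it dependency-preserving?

lossy but dependency-preserving

Lossless test: (P3)⁺ = {P2, P3}, which is a superkey of neither fragment — lossy.
Dependency preservation: P1, P2, P4 → P3; P1, P4 → P2 are not contained in any single fragment, but the restricted closure of each left-hand side across the fragments still reaches the right-hand side; the remaining FDs each lie inside some fragment. All dependencies are preserved.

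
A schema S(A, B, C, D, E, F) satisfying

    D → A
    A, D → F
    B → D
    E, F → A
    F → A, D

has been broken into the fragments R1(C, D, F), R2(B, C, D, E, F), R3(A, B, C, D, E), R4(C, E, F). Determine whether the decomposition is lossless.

Yes

Chase test. Columns are A, B, C, D, E, F; row i has aⱼ where attribute j ∈ Ri, else bᵢⱼ.
Initial tableau (one row per fragment):
  row 1: b11 b12 a3 a4 b15 a6
  row 2: b21 a2 a3 a4 a5 a6
  row 3: a1 a2 a3 a4 a5 b36
  row 4: b41 b42 a3 b44 a5 a6
Rows 1 and 2 agree on D; apply D→A and equate their A entries.
Rows 1 and 3 agree on D; apply D→A and equate their A entries.
Rows 1 and 3 agree on A, D; apply A, D→F and equate their F entries.
Rows 2 and 4 agree on E, F; apply E, F→A and equate their A entries.
Rows 1 and 4 agree on F; apply F→A, D and equate their A, D entries.
Row 2 is now all distinguished symbols — the join is lossless.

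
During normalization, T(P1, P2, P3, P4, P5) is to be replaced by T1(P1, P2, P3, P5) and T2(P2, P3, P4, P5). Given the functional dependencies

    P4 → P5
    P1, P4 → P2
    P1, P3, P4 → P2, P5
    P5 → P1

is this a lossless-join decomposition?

Common attributes: T1 ∩ T2 = {P2, P3, P5}.
Closure of {P2, P3, P5}: P5 → P1 applies, adding P1. So (P2, P3, P5)⁺ = {P1, P2, P3, P5}.
This closure contains every attribute of T1, so T1 ∩ T2 → T1. The join is lossless.

Yes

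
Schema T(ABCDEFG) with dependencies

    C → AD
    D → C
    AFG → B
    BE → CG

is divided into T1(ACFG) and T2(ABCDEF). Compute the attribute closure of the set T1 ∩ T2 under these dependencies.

ACDF

T1 ∩ T2 = {ACF}.
C → AD applies, adding D
Closure: {ACDF}.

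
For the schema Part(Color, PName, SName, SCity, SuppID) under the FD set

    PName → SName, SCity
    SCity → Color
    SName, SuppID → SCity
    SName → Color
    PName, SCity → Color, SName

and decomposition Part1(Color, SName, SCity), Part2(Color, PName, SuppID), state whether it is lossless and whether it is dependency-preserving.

Lossless test: (Color)⁺ = {Color}, which is a superkey of neither fragment — lossy.
Dependency preservation: the restricted closure of {PName} across the fragments never reaches {SName, SCity}, so PName → SName, SCity cannot be enforced without a join — not preserved.

lossy and not dependency-preserving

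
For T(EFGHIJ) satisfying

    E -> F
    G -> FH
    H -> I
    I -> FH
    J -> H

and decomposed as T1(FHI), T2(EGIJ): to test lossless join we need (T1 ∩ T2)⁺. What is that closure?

FHI

T1 ∩ T2 = {I}.
I → FH applies, adding FH
Closure: {FHI}.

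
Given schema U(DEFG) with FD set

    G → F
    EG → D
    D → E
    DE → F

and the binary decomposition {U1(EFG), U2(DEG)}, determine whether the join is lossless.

Yes

Common attributes: U1 ∩ U2 = {EG}.
Closure of {EG}: G → F applies, adding F; EG → D applies, adding D. So (EG)⁺ = {DEFG}.
This closure contains every attribute of U1, so U1 ∩ U2 → U1. The join is lossless.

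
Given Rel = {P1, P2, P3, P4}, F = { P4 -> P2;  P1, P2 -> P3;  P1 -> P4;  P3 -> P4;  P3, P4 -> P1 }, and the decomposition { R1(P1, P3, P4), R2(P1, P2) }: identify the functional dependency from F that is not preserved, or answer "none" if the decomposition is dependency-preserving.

Check P4 → P2: no single fragment contains all of {P2, P4}, and the restricted closure of {P4} across the fragments never reaches {P2}.
P1, P2 → P3 is preserved.
P1 → P4 is preserved.
P3 → P4 is preserved.
P3, P4 → P1 is preserved.

P4 -> P2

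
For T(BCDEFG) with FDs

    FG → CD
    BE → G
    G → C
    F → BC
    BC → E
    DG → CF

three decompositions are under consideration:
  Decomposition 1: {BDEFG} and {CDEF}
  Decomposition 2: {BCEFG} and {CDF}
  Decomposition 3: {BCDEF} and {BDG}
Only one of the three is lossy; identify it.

Decomposition 3

Decomposition 1: common = {DEF}, closure = {BCDEFG} → lossless.
Decomposition 2: common = {CF}, closure = {BCDEFG} → lossless.
Decomposition 3: common = {BD}, closure = {BD} → lossy.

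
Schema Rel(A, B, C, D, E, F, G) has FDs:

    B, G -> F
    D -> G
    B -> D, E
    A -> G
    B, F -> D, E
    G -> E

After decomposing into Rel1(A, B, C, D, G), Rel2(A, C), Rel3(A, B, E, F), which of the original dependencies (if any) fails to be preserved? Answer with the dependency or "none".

Check G → E: no single fragment contains all of {E, G}, and the restricted closure of {G} across the fragments never reaches {E}.
B, G → F is preserved.
D → G is preserved.
B → D, E is preserved.
A → G is preserved.
B, F → D, E is preserved.

G -> E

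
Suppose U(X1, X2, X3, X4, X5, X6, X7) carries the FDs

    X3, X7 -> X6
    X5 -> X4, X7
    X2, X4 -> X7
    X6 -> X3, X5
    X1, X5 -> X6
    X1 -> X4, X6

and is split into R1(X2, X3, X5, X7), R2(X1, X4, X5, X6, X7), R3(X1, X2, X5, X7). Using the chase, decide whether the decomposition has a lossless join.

Chase test. Columns are X1, X2, X3, X4, X5, X6, X7; row i has aⱼ where attribute j ∈ Ri, else bᵢⱼ.
Initial tableau (one row per fragment):
  row 1: b11 a2 a3 b14 a5 b16 a7
  row 2: a1 b22 b23 a4 a5 a6 a7
  row 3: a1 a2 b33 b34 a5 b36 a7
Rows 1 and 2 agree on X5; apply X5→X4, X7 and equate their X4, X7 entries.
Rows 1 and 3 agree on X5; apply X5→X4, X7 and equate their X4, X7 entries.
Rows 2 and 3 agree on X1, X5; apply X1, X5→X6 and equate their X6 entries.
Rows 2 and 3 agree on X6; apply X6→X3, X5 and equate their X3, X5 entries.
No row becomes fully distinguished — the join is lossy.

No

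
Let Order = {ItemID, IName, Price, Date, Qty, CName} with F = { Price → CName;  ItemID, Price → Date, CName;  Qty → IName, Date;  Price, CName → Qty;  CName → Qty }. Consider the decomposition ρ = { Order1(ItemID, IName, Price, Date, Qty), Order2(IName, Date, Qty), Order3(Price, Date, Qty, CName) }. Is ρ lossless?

Chase test. Columns are ItemID, IName, Price, Date, Qty, CName; row i has aⱼ where attribute j ∈ Orderi, else bᵢⱼ.
Initial tableau (one row per fragment):
  row 1: a1 a2 a3 a4 a5 b16
  row 2: b21 a2 b23 a4 a5 b26
  row 3: b31 b32 a3 a4 a5 a6
Rows 1 and 3 agree on Price; apply Price→CName and equate their CName entries.
Rows 1 and 3 agree on Qty; apply Qty→IName, Date and equate their IName, Date entries.
Row 1 is now all distinguished symbols — the join is lossless.

Yes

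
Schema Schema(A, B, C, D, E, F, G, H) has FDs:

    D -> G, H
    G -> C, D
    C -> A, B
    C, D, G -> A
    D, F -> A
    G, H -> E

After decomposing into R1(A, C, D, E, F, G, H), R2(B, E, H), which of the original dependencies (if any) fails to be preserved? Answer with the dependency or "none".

C -> A, B

Check C → A, B: no single fragment contains all of {A, B, C}, and the restricted closure of {C} across the fragments never reaches {A, B}.
D → G, H is preserved.
G → C, D is preserved.
C, D, G → A is preserved.
D, F → A is preserved.
G, H → E is preserved.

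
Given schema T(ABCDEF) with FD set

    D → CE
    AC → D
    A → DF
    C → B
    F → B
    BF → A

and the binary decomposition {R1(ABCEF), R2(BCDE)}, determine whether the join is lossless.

No

Common attributes: R1 ∩ R2 = {BCE}.
No dependency enlarges {BCE}, so (BCE)⁺ = {BCE}.
The closure contains neither all of R1 = {ABCEF} nor all of R2 = {BCDE}, so the common attributes are not a superkey of either fragment. The join is lossy.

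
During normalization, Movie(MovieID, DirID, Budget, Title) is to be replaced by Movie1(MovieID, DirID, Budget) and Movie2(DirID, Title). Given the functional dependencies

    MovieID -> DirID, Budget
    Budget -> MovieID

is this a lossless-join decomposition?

Common attributes: Movie1 ∩ Movie2 = {DirID}.
No dependency enlarges {DirID}, so (DirID)⁺ = {DirID}.
The closure contains neither all of Movie1 = {MovieID, DirID, Budget} nor all of Movie2 = {DirID, Title}, so the common attributes are not a superkey of either fragment. The join is lossy.

No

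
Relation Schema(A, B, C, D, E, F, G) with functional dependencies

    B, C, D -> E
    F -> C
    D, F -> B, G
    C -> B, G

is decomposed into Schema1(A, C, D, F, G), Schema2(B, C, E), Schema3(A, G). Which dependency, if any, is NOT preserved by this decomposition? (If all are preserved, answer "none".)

Check B, C, D → E: no single fragment contains all of {B, C, D, E}, and the restricted closure of {B, C, D} across the fragments never reaches {E}.
F → C is preserved.
D, F → B, G is preserved.
C → B, G is preserved.

B, C, D -> E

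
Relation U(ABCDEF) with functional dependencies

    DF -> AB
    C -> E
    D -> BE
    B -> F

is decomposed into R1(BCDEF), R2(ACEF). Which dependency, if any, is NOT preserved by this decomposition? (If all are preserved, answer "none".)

DF -> AB

Check DF → AB: no single fragment contains all of {ABDF}, and the restricted closure of {DF} across the fragments never reaches {AB}.
C → E is preserved.
D → BE is preserved.
B → F is preserved.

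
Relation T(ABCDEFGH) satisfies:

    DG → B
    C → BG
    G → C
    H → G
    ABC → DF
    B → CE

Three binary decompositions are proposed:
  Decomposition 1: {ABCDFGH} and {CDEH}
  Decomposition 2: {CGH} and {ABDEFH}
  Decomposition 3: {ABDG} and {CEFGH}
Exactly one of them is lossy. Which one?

Decomposition 3

Decomposition 1: common = {CDH}, closure = {BCDEGH} → lossless.
Decomposition 2: common = {H}, closure = {BCEGH} → lossless.
Decomposition 3: common = {G}, closure = {BCEG} → lossy.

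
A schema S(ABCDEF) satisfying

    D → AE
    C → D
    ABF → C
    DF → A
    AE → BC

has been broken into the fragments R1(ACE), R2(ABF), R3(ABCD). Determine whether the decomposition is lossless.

Chase test. Columns are ABCDEF; row i has aⱼ where attribute j ∈ Ri, else bᵢⱼ.
Initial tableau (one row per fragment):
  row 1: a1 b12 a3 b14 a5 b16
  row 2: a1 a2 b23 b24 b25 a6
  row 3: a1 a2 a3 a4 b35 b36
Rows 1 and 3 agree on C; apply C→D and equate their D entries.
Rows 1 and 3 agree on D; apply D→AE and equate their AE entries.
Rows 1 and 3 agree on AE; apply AE→BC and equate their BC entries.
No row becomes fully distinguished — the join is lossy.

No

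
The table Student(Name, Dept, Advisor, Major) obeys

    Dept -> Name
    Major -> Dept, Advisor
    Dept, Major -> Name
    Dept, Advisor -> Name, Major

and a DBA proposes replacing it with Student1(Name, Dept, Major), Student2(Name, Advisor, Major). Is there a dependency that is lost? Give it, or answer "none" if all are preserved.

Check Dept, Advisor → Name, Major: no single fragment contains all of {Name, Dept, Advisor, Major}, and the restricted closure of {Dept, Advisor} across the fragments never reaches {Name, Major}.
Dept → Name is preserved.
Major → Dept, Advisor is preserved.
Dept, Major → Name is preserved.

Dept, Advisor -> Name, Major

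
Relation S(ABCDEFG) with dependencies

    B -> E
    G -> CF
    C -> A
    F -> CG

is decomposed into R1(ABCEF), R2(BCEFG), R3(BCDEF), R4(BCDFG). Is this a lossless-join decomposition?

Yes

Chase test. Columns are ABCDEFG; row i has aⱼ where attribute j ∈ Ri, else bᵢⱼ.
Initial tableau (one row per fragment):
  row 1: a1 a2 a3 b14 a5 a6 b17
  row 2: b21 a2 a3 b24 a5 a6 a7
  row 3: b31 a2 a3 a4 a5 a6 b37
  row 4: b41 a2 a3 a4 b45 a6 a7
Rows 1 and 4 agree on B; apply B→E and equate their E entries.
Rows 1 and 2 agree on C; apply C→A and equate their A entries.
Rows 1 and 3 agree on C; apply C→A and equate their A entries.
Rows 1 and 4 agree on C; apply C→A and equate their A entries.
Rows 1 and 2 agree on F; apply F→CG and equate their CG entries.
Rows 1 and 3 agree on F; apply F→CG and equate their CG entries.
Row 3 is now all distinguished symbols — the join is lossless.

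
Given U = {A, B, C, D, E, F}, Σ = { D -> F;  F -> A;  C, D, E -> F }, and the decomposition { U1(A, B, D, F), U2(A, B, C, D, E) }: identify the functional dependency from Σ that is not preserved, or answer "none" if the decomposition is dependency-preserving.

D → F lies within U1.
F → A lies within U1.
C, D, E → F: restricted closure across fragments reaches F.
Every dependency is enforceable on the fragments, so the decomposition is dependency-preserving.

none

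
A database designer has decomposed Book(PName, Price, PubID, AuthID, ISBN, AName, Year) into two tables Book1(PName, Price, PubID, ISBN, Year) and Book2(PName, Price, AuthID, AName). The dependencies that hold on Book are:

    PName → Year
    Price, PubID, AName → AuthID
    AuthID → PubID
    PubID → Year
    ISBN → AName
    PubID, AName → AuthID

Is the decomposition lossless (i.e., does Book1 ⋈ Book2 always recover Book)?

No

Common attributes: Book1 ∩ Book2 = {PName, Price}.
Closure of {PName, Price}: PName → Year applies, adding Year. So (PName, Price)⁺ = {PName, Price, Year}.
The closure contains neither all of Book1 = {PName, Price, PubID, ISBN, Year} nor all of Book2 = {PName, Price, AuthID, AName}, so the common attributes are not a superkey of either fragment. The join is lossy.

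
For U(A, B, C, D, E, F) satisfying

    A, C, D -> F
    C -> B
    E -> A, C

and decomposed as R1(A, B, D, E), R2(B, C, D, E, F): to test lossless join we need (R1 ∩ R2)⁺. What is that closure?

R1 ∩ R2 = {B, D, E}.
E → A, C applies, adding A, C
A, C, D → F applies, adding F
Closure: {A, B, C, D, E, F}.

A, B, C, D, E, F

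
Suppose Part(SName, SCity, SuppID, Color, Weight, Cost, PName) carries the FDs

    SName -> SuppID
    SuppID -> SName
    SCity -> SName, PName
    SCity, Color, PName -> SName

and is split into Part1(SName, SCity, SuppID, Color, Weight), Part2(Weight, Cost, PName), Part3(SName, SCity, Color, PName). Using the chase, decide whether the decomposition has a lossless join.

Chase test. Columns are SName, SCity, SuppID, Color, Weight, Cost, PName; row i has aⱼ where attribute j ∈ Parti, else bᵢⱼ.
Initial tableau (one row per fragment):
  row 1: a1 a2 a3 a4 a5 b16 b17
  row 2: b21 b22 b23 b24 a5 a6 a7
  row 3: a1 a2 b33 a4 b35 b36 a7
Rows 1 and 3 agree on SName; apply SName→SuppID and equate their SuppID entries.
Rows 1 and 3 agree on SCity; apply SCity→SName, PName and equate their SName, PName entries.
No row becomes fully distinguished — the join is lossy.

No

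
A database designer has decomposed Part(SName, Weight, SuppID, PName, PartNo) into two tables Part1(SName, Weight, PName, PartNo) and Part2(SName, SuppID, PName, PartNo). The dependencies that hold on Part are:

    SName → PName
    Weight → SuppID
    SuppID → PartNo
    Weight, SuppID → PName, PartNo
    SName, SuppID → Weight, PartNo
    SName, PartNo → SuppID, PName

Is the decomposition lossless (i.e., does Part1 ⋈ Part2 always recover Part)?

Common attributes: Part1 ∩ Part2 = {SName, PName, PartNo}.
Closure of {SName, PName, PartNo}: SName, PartNo → SuppID, PName applies, adding SuppID; SName, SuppID → Weight, PartNo applies, adding Weight. So (SName, PName, PartNo)⁺ = {SName, Weight, SuppID, PName, PartNo}.
This closure contains every attribute of Part1, so Part1 ∩ Part2 → Part1. The join is lossless.

Yes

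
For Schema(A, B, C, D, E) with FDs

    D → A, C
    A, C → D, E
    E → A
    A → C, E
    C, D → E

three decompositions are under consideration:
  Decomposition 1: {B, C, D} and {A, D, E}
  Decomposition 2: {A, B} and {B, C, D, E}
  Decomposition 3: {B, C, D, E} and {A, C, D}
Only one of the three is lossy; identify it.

Decomposition 1: common = {D}, closure = {A, C, D, E} → lossless.
Decomposition 2: common = {B}, closure = {B} → lossy.
Decomposition 3: common = {C, D}, closure = {A, C, D, E} → lossless.

Decomposition 2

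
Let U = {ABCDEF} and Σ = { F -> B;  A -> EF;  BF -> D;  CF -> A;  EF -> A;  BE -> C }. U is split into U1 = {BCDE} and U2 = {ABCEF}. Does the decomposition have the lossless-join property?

No

Common attributes: U1 ∩ U2 = {BCE}.
No dependency enlarges {BCE}, so (BCE)⁺ = {BCE}.
The closure contains neither all of U1 = {BCDE} nor all of U2 = {ABCEF}, so the common attributes are not a superkey of either fragment. The join is lossy.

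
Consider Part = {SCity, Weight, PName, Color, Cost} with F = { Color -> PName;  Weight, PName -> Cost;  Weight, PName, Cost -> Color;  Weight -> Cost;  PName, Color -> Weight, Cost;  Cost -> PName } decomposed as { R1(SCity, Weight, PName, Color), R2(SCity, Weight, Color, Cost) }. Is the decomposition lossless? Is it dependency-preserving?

lossless but not dependency-preserving

Lossless test: (SCity, Weight, Color)⁺ = {SCity, Weight, PName, Color, Cost}, which contains all of one fragment — lossless.
Dependency preservation: the restricted closure of {Cost} across the fragments never reaches {PName}, so Cost → PName cannot be enforced without a join — not preserved.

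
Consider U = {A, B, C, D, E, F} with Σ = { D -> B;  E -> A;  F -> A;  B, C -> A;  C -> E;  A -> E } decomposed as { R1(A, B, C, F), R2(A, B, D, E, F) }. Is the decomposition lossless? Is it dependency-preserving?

Lossless test: (A, B, F)⁺ = {A, B, E, F}, which is a superkey of neither fragment — lossy.
Dependency preservation: C → E is not contained in any single fragment, but the restricted closure of its left-hand side across the fragments still reaches the right-hand side; the remaining FDs each lie inside some fragment. All dependencies are preserved.

lossy but dependency-preserving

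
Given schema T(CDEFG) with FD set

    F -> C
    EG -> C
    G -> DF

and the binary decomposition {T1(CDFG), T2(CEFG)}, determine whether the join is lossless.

Yes

Common attributes: T1 ∩ T2 = {CFG}.
Closure of {CFG}: G → DF applies, adding D. So (CFG)⁺ = {CDFG}.
This closure contains every attribute of T1, so T1 ∩ T2 → T1. The join is lossless.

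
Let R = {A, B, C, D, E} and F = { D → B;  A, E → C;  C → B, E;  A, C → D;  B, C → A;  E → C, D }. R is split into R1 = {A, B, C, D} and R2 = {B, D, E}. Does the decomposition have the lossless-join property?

Common attributes: R1 ∩ R2 = {B, D}.
No dependency enlarges {B, D}, so (B, D)⁺ = {B, D}.
The closure contains neither all of R1 = {A, B, C, D} nor all of R2 = {B, D, E}, so the common attributes are not a superkey of either fragment. The join is lossy.

No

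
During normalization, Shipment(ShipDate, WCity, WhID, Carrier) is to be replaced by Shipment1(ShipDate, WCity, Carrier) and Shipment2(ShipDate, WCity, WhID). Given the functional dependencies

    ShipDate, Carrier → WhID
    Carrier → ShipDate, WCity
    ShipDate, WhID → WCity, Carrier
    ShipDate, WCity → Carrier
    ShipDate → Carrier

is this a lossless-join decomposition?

Common attributes: Shipment1 ∩ Shipment2 = {ShipDate, WCity}.
Closure of {ShipDate, WCity}: ShipDate, WCity → Carrier applies, adding Carrier; ShipDate, Carrier → WhID applies, adding WhID. So (ShipDate, WCity)⁺ = {ShipDate, WCity, WhID, Carrier}.
This closure contains every attribute of Shipment1, so Shipment1 ∩ Shipment2 → Shipment1. The join is lossless.

Yes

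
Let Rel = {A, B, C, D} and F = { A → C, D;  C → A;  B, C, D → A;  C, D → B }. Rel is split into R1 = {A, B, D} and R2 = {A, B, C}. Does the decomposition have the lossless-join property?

Common attributes: R1 ∩ R2 = {A, B}.
Closure of {A, B}: A → C, D applies, adding C, D. So (A, B)⁺ = {A, B, C, D}.
This closure contains every attribute of R1, so R1 ∩ R2 → R1. The join is lossless.

Yes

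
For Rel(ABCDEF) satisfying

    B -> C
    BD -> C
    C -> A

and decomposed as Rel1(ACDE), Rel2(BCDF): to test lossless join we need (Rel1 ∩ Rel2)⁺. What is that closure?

ACD

Rel1 ∩ Rel2 = {CD}.
C → A applies, adding A
Closure: {ACD}.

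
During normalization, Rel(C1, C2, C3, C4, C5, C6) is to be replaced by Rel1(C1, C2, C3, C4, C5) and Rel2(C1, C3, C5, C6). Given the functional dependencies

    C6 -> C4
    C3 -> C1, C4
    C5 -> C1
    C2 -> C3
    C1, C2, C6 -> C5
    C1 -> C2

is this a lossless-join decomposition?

Yes

Common attributes: Rel1 ∩ Rel2 = {C1, C3, C5}.
Closure of {C1, C3, C5}: C3 → C1, C4 applies, adding C4; C1 → C2 applies, adding C2. So (C1, C3, C5)⁺ = {C1, C2, C3, C4, C5}.
This closure contains every attribute of Rel1, so Rel1 ∩ Rel2 → Rel1. The join is lossless.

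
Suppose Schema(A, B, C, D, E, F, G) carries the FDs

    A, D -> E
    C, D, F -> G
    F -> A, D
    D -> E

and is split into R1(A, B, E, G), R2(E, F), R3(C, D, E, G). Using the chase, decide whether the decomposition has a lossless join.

No

Chase test. Columns are A, B, C, D, E, F, G; row i has aⱼ where attribute j ∈ Ri, else bᵢⱼ.
Initial tableau (one row per fragment):
  row 1: a1 a2 b13 b14 a5 b16 a7
  row 2: b21 b22 b23 b24 a5 a6 b27
  row 3: b31 b32 a3 a4 a5 b36 a7
No row becomes fully distinguished — the join is lossy.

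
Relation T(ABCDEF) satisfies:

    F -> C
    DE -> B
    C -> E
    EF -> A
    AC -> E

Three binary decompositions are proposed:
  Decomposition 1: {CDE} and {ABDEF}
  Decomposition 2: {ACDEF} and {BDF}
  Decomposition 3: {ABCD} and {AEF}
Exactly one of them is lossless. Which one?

Decomposition 1: common = {DE}, closure = {BDE} → lossy.
Decomposition 2: common = {DF}, closure = {ABCDEF} → lossless.
Decomposition 3: common = {A}, closure = {A} → lossy.

Decomposition 2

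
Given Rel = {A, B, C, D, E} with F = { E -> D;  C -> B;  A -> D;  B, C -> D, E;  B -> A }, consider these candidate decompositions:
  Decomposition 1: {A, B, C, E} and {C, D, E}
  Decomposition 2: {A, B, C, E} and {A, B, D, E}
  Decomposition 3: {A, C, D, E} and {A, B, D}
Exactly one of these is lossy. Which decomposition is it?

Decomposition 3

Decomposition 1: common = {C, E}, closure = {A, B, C, D, E} → lossless.
Decomposition 2: common = {A, B, E}, closure = {A, B, D, E} → lossless.
Decomposition 3: common = {A, D}, closure = {A, D} → lossy.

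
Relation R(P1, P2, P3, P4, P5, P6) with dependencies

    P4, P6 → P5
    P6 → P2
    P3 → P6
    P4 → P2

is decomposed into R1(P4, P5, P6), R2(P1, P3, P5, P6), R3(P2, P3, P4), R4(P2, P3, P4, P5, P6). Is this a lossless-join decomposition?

No

Chase test. Columns are P1, P2, P3, P4, P5, P6; row i has aⱼ where attribute j ∈ Ri, else bᵢⱼ.
Initial tableau (one row per fragment):
  row 1: b11 b12 b13 a4 a5 a6
  row 2: a1 b22 a3 b24 a5 a6
  row 3: b31 a2 a3 a4 b35 b36
  row 4: b41 a2 a3 a4 a5 a6
Rows 1 and 2 agree on P6; apply P6→P2 and equate their P2 entries.
Rows 1 and 4 agree on P6; apply P6→P2 and equate their P2 entries.
Rows 2 and 3 agree on P3; apply P3→P6 and equate their P6 entries.
Rows 1 and 3 agree on P4, P6; apply P4, P6→P5 and equate their P5 entries.
No row becomes fully distinguished — the join is lossy.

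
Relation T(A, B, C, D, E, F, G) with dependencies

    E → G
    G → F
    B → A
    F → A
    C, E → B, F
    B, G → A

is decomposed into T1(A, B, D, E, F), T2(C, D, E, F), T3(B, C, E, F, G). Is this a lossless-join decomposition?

Yes

Chase test. Columns are A, B, C, D, E, F, G; row i has aⱼ where attribute j ∈ Ti, else bᵢⱼ.
Initial tableau (one row per fragment):
  row 1: a1 a2 b13 a4 a5 a6 b17
  row 2: b21 b22 a3 a4 a5 a6 b27
  row 3: b31 a2 a3 b34 a5 a6 a7
Rows 1 and 2 agree on E; apply E→G and equate their G entries.
Rows 1 and 3 agree on E; apply E→G and equate their G entries.
Rows 1 and 3 agree on B; apply B→A and equate their A entries.
Rows 1 and 2 agree on F; apply F→A and equate their A entries.
Rows 2 and 3 agree on C, E; apply C, E→B, F and equate their B, F entries.
Row 2 is now all distinguished symbols — the join is lossless.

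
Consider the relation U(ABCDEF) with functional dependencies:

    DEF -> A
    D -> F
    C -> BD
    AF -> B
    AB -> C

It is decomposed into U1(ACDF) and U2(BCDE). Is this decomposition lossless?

Common attributes: U1 ∩ U2 = {CD}.
Closure of {CD}: D → F applies, adding F; C → BD applies, adding B. So (CD)⁺ = {BCDF}.
The closure contains neither all of U1 = {ACDF} nor all of U2 = {BCDE}, so the common attributes are not a superkey of either fragment. The join is lossy.

No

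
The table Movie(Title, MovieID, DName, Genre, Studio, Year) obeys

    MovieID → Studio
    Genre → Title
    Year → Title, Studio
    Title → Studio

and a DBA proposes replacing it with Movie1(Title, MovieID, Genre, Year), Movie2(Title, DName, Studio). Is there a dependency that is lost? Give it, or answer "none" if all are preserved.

Check MovieID → Studio: no single fragment contains all of {MovieID, Studio}, and the restricted closure of {MovieID} across the fragments never reaches {Studio}.
Genre → Title is preserved.
Year → Title, Studio is preserved.
Title → Studio is preserved.

MovieID → Studio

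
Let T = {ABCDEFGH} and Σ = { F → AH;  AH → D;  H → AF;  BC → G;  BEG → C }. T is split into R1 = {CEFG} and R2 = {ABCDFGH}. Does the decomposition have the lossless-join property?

No

Common attributes: R1 ∩ R2 = {CFG}.
Closure of {CFG}: F → AH applies, adding AH; AH → D applies, adding D. So (CFG)⁺ = {ACDFGH}.
The closure contains neither all of R1 = {CEFG} nor all of R2 = {ABCDFGH}, so the common attributes are not a superkey of either fragment. The join is lossy.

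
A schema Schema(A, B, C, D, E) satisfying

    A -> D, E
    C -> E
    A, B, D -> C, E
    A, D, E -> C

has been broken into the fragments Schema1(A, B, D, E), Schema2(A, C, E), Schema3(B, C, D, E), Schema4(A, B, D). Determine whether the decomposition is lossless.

Chase test. Columns are A, B, C, D, E; row i has aⱼ where attribute j ∈ Schemai, else bᵢⱼ.
Initial tableau (one row per fragment):
  row 1: a1 a2 b13 a4 a5
  row 2: a1 b22 a3 b24 a5
  row 3: b31 a2 a3 a4 a5
  row 4: a1 a2 b43 a4 b45
Rows 1 and 2 agree on A; apply A→D, E and equate their D, E entries.
Rows 1 and 4 agree on A; apply A→D, E and equate their D, E entries.
Rows 1 and 4 agree on A, B, D; apply A, B, D→C, E and equate their C, E entries.
Rows 1 and 2 agree on A, D, E; apply A, D, E→C and equate their C entries.
Row 1 is now all distinguished symbols — the join is lossless.

Yes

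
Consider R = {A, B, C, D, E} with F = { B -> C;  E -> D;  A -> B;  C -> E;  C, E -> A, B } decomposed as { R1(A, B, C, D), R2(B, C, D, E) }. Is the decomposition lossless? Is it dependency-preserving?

Lossless test: (B, C, D)⁺ = {A, B, C, D, E}, which contains all of one fragment — lossless.
Dependency preservation: C, E → A, B is not contained in any single fragment, but the restricted closure of its left-hand side across the fragments still reaches the right-hand side; the remaining FDs each lie inside some fragment. All dependencies are preserved.

lossless and dependency-preserving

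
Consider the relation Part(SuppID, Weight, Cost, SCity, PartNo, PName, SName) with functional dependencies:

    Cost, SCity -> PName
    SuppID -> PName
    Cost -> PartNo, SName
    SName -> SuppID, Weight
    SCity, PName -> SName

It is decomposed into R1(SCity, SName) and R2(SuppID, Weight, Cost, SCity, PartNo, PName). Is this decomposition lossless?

Common attributes: R1 ∩ R2 = {SCity}.
No dependency enlarges {SCity}, so (SCity)⁺ = {SCity}.
The closure contains neither all of R1 = {SCity, SName} nor all of R2 = {SuppID, Weight, Cost, SCity, PartNo, PName}, so the common attributes are not a superkey of either fragment. The join is lossy.

No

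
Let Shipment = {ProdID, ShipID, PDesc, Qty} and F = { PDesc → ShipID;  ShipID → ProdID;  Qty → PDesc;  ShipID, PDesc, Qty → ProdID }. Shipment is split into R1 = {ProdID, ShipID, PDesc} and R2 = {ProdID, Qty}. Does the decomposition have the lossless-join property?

Common attributes: R1 ∩ R2 = {ProdID}.
No dependency enlarges {ProdID}, so (ProdID)⁺ = {ProdID}.
The closure contains neither all of R1 = {ProdID, ShipID, PDesc} nor all of R2 = {ProdID, Qty}, so the common attributes are not a superkey of either fragment. The join is lossy.

No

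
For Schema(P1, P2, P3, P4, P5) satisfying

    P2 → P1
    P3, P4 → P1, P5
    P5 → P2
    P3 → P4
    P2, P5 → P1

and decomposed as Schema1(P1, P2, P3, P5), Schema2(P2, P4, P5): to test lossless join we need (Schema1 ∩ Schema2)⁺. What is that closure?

Schema1 ∩ Schema2 = {P2, P5}.
P2 → P1 applies, adding P1
Closure: {P1, P2, P5}.

P1, P2, P5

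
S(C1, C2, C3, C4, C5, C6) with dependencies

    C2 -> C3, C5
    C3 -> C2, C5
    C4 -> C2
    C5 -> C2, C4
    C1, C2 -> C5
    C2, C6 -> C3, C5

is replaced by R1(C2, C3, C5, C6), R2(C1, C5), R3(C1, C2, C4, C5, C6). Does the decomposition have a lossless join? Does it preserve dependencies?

lossless and dependency-preserving

Lossless test (chase): Rows 1 and 3 agree on C2; apply C2→C3, C5 and equate their C3, C5 entries. Rows 1 and 2 agree on C5; apply C5→C2, C4 and equate their C2, C4 entries. Rows 1 and 3 agree on C5; apply C5→C2, C4 and equate their C2, C4 entries. Rows 1 and 2 agree on C2; apply C2→C3, C5 and equate their C3, C5 entries. Row 3 is now all distinguished symbols — the join is lossless.
Dependency preservation: every FD's attributes lie within a single fragment, so each can be enforced locally — preserved.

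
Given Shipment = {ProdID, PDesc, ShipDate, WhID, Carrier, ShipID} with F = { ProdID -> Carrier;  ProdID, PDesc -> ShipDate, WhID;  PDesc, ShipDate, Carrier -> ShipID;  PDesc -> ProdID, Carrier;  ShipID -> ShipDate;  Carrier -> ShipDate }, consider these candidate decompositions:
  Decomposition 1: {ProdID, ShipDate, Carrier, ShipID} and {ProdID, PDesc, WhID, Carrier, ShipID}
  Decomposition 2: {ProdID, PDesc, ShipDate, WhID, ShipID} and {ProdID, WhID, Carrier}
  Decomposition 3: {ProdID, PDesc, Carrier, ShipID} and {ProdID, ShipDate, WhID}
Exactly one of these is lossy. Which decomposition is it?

Decomposition 1: common = {ProdID, Carrier, ShipID}, closure = {ProdID, ShipDate, Carrier, ShipID} → lossless.
Decomposition 2: common = {ProdID, WhID}, closure = {ProdID, ShipDate, WhID, Carrier} → lossless.
Decomposition 3: common = {ProdID}, closure = {ProdID, ShipDate, Carrier} → lossy.

Decomposition 3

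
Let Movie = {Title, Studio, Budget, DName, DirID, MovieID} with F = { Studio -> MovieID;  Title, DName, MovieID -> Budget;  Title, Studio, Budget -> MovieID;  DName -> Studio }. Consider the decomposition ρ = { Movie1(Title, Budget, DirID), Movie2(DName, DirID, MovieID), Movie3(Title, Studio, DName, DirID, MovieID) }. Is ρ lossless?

Chase test. Columns are Title, Studio, Budget, DName, DirID, MovieID; row i has aⱼ where attribute j ∈ Moviei, else bᵢⱼ.
Initial tableau (one row per fragment):
  row 1: a1 b12 a3 b14 a5 b16
  row 2: b21 b22 b23 a4 a5 a6
  row 3: a1 a2 b33 a4 a5 a6
Rows 2 and 3 agree on DName; apply DName→Studio and equate their Studio entries.
No row becomes fully distinguished — the join is lossy.

No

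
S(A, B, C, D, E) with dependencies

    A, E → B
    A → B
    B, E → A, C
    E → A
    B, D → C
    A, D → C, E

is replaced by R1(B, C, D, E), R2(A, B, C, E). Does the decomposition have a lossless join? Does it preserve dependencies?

lossless but not dependency-preserving

Lossless test: (B, C, E)⁺ = {A, B, C, E}, which contains all of one fragment — lossless.
Dependency preservation: the restricted closure of {A, D} across the fragments never reaches {C, E}, so A, D → C, E cannot be enforced without a join — not preserved.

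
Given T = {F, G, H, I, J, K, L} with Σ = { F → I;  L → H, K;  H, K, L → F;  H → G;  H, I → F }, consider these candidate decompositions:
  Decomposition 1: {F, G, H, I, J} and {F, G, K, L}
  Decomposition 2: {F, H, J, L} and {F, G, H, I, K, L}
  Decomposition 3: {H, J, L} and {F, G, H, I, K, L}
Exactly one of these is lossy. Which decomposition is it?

Decomposition 1

Decomposition 1: common = {F, G}, closure = {F, G, I} → lossy.
Decomposition 2: common = {F, H, L}, closure = {F, G, H, I, K, L} → lossless.
Decomposition 3: common = {H, L}, closure = {F, G, H, I, K, L} → lossless.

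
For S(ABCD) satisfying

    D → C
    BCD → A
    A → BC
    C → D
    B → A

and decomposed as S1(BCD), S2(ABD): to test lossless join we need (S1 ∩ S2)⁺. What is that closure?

ABCD

S1 ∩ S2 = {BD}.
D → C applies, adding C
BCD → A applies, adding A
Closure: {ABCD}.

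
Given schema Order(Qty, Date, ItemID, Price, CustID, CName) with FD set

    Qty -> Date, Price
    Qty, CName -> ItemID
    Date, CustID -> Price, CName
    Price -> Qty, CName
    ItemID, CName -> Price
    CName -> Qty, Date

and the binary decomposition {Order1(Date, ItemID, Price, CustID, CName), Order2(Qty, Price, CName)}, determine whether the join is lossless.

Yes

Common attributes: Order1 ∩ Order2 = {Price, CName}.
Closure of {Price, CName}: Price → Qty, CName applies, adding Qty; CName → Qty, Date applies, adding Date; Qty, CName → ItemID applies, adding ItemID. So (Price, CName)⁺ = {Qty, Date, ItemID, Price, CName}.
This closure contains every attribute of Order2, so Order1 ∩ Order2 → Order2. The join is lossless.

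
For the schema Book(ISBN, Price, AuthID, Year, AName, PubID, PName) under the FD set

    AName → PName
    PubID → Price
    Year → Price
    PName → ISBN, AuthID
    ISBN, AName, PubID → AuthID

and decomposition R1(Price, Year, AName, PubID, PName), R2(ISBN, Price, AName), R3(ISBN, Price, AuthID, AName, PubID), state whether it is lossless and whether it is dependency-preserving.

lossless but not dependency-preserving

Lossless test (chase): Rows 1 and 2 agree on AName; apply AName→PName and equate their PName entries. Rows 1 and 3 agree on AName; apply AName→PName and equate their PName entries. Rows 1 and 2 agree on PName; apply PName→ISBN, AuthID and equate their ISBN, AuthID entries. Rows 1 and 3 agree on PName; apply PName→ISBN, AuthID and equate their ISBN, AuthID entries. Row 1 is now all distinguished symbols — the join is lossless.
Dependency preservation: the restricted closure of {PName} across the fragments never reaches {ISBN, AuthID}, so PName → ISBN, AuthID cannot be enforced without a join — not preserved.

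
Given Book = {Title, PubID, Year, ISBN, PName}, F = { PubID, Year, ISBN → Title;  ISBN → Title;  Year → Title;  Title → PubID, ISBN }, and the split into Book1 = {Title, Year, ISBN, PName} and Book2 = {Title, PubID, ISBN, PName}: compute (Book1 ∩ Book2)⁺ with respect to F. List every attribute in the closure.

Title, PubID, ISBN, PName

Book1 ∩ Book2 = {Title, ISBN, PName}.
Title → PubID, ISBN applies, adding PubID
Closure: {Title, PubID, ISBN, PName}.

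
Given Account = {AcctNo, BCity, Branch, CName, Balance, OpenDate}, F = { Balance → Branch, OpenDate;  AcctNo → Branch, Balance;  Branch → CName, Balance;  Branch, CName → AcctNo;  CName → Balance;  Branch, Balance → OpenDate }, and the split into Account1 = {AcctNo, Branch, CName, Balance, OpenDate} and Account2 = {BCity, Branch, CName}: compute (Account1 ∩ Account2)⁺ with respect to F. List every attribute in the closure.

AcctNo, Branch, CName, Balance, OpenDate

Account1 ∩ Account2 = {Branch, CName}.
Branch → CName, Balance applies, adding Balance
Branch, CName → AcctNo applies, adding AcctNo
Branch, Balance → OpenDate applies, adding OpenDate
Closure: {AcctNo, Branch, CName, Balance, OpenDate}.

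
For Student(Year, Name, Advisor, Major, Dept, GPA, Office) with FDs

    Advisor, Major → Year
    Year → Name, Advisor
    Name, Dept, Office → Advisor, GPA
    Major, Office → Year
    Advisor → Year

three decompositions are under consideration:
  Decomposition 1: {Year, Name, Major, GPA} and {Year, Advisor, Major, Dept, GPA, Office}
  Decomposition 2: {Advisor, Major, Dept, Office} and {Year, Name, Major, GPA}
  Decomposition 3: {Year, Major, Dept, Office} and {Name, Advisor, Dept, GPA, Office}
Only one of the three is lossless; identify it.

Decomposition 1: common = {Year, Major, GPA}, closure = {Year, Name, Advisor, Major, GPA} → lossless.
Decomposition 2: common = {Major}, closure = {Major} → lossy.
Decomposition 3: common = {Dept, Office}, closure = {Dept, Office} → lossy.

Decomposition 1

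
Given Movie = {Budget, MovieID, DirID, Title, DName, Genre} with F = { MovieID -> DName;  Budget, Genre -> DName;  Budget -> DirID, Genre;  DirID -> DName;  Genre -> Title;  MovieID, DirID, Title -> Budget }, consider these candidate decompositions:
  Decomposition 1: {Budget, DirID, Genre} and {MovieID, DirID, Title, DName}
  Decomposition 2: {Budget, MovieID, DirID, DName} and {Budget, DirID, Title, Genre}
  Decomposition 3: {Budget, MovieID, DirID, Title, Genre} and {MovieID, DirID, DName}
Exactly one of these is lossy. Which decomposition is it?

Decomposition 1: common = {DirID}, closure = {DirID, DName} → lossy.
Decomposition 2: common = {Budget, DirID}, closure = {Budget, DirID, Title, DName, Genre} → lossless.
Decomposition 3: common = {MovieID, DirID}, closure = {MovieID, DirID, DName} → lossless.

Decomposition 1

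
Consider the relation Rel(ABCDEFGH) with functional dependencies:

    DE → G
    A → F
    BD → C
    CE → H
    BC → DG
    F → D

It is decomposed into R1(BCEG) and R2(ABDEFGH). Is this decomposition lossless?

Common attributes: R1 ∩ R2 = {BEG}.
No dependency enlarges {BEG}, so (BEG)⁺ = {BEG}.
The closure contains neither all of R1 = {BCEG} nor all of R2 = {ABDEFGH}, so the common attributes are not a superkey of either fragment. The join is lossy.

No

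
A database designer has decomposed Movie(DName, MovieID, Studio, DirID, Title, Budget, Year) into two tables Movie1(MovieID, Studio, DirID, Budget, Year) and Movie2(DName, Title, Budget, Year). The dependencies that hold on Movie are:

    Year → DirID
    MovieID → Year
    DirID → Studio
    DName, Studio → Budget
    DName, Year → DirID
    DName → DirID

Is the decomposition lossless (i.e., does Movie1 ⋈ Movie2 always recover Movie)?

No

Common attributes: Movie1 ∩ Movie2 = {Budget, Year}.
Closure of {Budget, Year}: Year → DirID applies, adding DirID; DirID → Studio applies, adding Studio. So (Budget, Year)⁺ = {Studio, DirID, Budget, Year}.
The closure contains neither all of Movie1 = {MovieID, Studio, DirID, Budget, Year} nor all of Movie2 = {DName, Title, Budget, Year}, so the common attributes are not a superkey of either fragment. The join is lossy.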